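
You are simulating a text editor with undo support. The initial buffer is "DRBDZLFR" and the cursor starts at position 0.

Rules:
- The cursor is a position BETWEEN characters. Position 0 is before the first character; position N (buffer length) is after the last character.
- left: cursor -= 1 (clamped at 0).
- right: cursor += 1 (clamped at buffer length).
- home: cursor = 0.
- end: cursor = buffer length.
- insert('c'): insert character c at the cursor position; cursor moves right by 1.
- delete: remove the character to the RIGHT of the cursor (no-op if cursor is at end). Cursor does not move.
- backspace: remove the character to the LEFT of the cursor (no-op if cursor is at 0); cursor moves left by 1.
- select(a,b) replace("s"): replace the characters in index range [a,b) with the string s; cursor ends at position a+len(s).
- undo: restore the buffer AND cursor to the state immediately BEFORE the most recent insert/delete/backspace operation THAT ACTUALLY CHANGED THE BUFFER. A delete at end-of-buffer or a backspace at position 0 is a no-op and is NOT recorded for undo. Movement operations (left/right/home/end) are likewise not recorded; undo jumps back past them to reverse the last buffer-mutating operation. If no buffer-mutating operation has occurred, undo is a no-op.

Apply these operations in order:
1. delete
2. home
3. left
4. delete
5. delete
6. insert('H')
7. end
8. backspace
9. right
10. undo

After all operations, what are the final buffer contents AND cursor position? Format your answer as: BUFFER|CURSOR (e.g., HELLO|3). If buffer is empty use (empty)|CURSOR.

After op 1 (delete): buf='RBDZLFR' cursor=0
After op 2 (home): buf='RBDZLFR' cursor=0
After op 3 (left): buf='RBDZLFR' cursor=0
After op 4 (delete): buf='BDZLFR' cursor=0
After op 5 (delete): buf='DZLFR' cursor=0
After op 6 (insert('H')): buf='HDZLFR' cursor=1
After op 7 (end): buf='HDZLFR' cursor=6
After op 8 (backspace): buf='HDZLF' cursor=5
After op 9 (right): buf='HDZLF' cursor=5
After op 10 (undo): buf='HDZLFR' cursor=6

Answer: HDZLFR|6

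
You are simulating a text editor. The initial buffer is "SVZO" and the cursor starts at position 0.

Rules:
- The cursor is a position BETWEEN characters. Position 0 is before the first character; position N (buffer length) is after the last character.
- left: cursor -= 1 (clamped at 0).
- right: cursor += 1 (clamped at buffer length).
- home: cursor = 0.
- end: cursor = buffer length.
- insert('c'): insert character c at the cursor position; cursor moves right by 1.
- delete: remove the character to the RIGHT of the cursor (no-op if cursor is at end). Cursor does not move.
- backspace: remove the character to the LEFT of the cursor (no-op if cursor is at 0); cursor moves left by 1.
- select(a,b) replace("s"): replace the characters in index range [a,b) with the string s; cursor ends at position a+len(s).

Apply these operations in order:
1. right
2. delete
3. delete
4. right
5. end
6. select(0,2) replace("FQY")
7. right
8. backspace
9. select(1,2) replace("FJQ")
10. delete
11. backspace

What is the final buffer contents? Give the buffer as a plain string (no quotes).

After op 1 (right): buf='SVZO' cursor=1
After op 2 (delete): buf='SZO' cursor=1
After op 3 (delete): buf='SO' cursor=1
After op 4 (right): buf='SO' cursor=2
After op 5 (end): buf='SO' cursor=2
After op 6 (select(0,2) replace("FQY")): buf='FQY' cursor=3
After op 7 (right): buf='FQY' cursor=3
After op 8 (backspace): buf='FQ' cursor=2
After op 9 (select(1,2) replace("FJQ")): buf='FFJQ' cursor=4
After op 10 (delete): buf='FFJQ' cursor=4
After op 11 (backspace): buf='FFJ' cursor=3

Answer: FFJ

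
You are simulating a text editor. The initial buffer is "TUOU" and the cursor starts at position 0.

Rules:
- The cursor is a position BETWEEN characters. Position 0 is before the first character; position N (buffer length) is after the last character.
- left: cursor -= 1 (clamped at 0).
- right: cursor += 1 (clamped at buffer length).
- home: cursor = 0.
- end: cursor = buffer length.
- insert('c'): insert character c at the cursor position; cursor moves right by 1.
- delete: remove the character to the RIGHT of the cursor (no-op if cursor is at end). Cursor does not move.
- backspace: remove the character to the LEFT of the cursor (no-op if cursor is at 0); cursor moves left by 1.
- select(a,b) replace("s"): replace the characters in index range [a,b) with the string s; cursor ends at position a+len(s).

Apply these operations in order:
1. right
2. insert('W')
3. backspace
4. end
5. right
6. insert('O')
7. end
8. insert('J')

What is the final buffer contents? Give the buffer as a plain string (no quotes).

Answer: TUOUOJ

Derivation:
After op 1 (right): buf='TUOU' cursor=1
After op 2 (insert('W')): buf='TWUOU' cursor=2
After op 3 (backspace): buf='TUOU' cursor=1
After op 4 (end): buf='TUOU' cursor=4
After op 5 (right): buf='TUOU' cursor=4
After op 6 (insert('O')): buf='TUOUO' cursor=5
After op 7 (end): buf='TUOUO' cursor=5
After op 8 (insert('J')): buf='TUOUOJ' cursor=6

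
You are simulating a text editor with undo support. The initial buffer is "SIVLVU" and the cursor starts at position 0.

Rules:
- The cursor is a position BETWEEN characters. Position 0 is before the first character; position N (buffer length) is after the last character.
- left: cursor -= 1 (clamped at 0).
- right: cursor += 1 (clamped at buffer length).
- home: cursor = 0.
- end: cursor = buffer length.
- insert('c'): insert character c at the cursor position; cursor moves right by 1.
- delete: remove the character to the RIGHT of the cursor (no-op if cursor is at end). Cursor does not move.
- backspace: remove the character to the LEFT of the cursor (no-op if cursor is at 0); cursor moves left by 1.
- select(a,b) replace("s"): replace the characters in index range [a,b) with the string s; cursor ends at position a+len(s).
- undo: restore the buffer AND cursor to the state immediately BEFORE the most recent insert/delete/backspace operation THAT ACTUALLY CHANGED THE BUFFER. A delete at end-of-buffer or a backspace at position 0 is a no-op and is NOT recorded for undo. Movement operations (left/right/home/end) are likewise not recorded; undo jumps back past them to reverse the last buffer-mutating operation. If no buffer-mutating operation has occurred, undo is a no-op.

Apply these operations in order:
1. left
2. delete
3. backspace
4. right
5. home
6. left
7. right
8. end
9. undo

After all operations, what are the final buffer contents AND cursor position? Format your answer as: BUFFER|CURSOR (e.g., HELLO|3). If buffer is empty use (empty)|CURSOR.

Answer: SIVLVU|0

Derivation:
After op 1 (left): buf='SIVLVU' cursor=0
After op 2 (delete): buf='IVLVU' cursor=0
After op 3 (backspace): buf='IVLVU' cursor=0
After op 4 (right): buf='IVLVU' cursor=1
After op 5 (home): buf='IVLVU' cursor=0
After op 6 (left): buf='IVLVU' cursor=0
After op 7 (right): buf='IVLVU' cursor=1
After op 8 (end): buf='IVLVU' cursor=5
After op 9 (undo): buf='SIVLVU' cursor=0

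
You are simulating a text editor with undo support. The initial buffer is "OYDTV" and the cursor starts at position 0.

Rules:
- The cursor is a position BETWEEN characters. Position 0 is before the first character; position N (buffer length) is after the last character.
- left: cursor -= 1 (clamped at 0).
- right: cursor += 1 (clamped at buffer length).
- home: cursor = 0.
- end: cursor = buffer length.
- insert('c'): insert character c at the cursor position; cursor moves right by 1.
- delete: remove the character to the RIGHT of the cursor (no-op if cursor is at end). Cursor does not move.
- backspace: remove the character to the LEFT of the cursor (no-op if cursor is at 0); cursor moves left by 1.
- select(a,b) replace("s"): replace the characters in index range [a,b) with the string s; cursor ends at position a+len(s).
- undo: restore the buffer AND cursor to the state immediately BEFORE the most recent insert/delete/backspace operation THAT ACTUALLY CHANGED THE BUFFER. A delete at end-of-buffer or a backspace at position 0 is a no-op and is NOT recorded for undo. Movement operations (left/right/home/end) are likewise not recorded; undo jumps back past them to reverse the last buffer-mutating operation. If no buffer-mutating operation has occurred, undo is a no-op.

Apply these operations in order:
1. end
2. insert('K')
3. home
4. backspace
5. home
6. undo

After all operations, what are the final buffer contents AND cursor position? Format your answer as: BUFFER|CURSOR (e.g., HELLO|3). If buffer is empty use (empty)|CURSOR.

After op 1 (end): buf='OYDTV' cursor=5
After op 2 (insert('K')): buf='OYDTVK' cursor=6
After op 3 (home): buf='OYDTVK' cursor=0
After op 4 (backspace): buf='OYDTVK' cursor=0
After op 5 (home): buf='OYDTVK' cursor=0
After op 6 (undo): buf='OYDTV' cursor=5

Answer: OYDTV|5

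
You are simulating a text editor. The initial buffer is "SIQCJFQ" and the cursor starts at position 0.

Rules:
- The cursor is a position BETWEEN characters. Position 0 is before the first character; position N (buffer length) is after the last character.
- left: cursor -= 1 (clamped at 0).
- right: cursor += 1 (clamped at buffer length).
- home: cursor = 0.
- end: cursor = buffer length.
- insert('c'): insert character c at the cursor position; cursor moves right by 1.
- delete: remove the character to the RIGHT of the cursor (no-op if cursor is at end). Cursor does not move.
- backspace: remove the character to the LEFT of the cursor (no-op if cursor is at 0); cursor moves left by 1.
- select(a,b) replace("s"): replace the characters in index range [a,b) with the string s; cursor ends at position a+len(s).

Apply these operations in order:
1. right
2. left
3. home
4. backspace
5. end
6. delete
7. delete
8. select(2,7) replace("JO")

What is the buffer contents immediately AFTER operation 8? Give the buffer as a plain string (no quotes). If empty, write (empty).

After op 1 (right): buf='SIQCJFQ' cursor=1
After op 2 (left): buf='SIQCJFQ' cursor=0
After op 3 (home): buf='SIQCJFQ' cursor=0
After op 4 (backspace): buf='SIQCJFQ' cursor=0
After op 5 (end): buf='SIQCJFQ' cursor=7
After op 6 (delete): buf='SIQCJFQ' cursor=7
After op 7 (delete): buf='SIQCJFQ' cursor=7
After op 8 (select(2,7) replace("JO")): buf='SIJO' cursor=4

Answer: SIJO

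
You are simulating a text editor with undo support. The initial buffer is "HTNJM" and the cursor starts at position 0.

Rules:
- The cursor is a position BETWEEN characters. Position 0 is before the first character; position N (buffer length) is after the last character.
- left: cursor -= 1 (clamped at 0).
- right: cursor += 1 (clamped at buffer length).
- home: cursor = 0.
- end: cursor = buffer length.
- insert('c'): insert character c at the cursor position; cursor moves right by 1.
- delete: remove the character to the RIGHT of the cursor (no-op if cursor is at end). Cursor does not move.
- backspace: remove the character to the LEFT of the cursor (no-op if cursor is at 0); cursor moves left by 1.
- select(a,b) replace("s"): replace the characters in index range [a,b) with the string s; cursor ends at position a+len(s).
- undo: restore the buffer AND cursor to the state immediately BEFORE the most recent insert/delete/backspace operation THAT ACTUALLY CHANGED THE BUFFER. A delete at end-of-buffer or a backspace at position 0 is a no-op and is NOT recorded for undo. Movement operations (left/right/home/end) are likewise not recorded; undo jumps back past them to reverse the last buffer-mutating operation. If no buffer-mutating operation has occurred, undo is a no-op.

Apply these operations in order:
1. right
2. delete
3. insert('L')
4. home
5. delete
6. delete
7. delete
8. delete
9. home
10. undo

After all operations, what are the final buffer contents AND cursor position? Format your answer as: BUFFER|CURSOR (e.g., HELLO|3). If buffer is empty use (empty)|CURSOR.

Answer: JM|0

Derivation:
After op 1 (right): buf='HTNJM' cursor=1
After op 2 (delete): buf='HNJM' cursor=1
After op 3 (insert('L')): buf='HLNJM' cursor=2
After op 4 (home): buf='HLNJM' cursor=0
After op 5 (delete): buf='LNJM' cursor=0
After op 6 (delete): buf='NJM' cursor=0
After op 7 (delete): buf='JM' cursor=0
After op 8 (delete): buf='M' cursor=0
After op 9 (home): buf='M' cursor=0
After op 10 (undo): buf='JM' cursor=0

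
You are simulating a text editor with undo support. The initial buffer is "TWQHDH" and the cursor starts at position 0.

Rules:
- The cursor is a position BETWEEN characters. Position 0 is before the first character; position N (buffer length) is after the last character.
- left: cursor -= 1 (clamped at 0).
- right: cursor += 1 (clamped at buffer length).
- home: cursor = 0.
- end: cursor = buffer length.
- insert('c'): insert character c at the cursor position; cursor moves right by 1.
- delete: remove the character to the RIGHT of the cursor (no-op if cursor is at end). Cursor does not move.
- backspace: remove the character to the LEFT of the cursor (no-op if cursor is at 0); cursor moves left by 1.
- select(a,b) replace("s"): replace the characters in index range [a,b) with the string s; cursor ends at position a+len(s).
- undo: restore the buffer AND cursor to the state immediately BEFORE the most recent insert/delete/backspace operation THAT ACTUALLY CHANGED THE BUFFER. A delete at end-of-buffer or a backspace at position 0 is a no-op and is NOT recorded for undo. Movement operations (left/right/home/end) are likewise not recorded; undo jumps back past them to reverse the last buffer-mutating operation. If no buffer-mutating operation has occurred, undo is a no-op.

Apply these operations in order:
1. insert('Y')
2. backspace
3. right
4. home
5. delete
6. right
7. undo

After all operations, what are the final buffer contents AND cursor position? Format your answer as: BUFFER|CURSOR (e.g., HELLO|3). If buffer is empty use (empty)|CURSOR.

Answer: TWQHDH|0

Derivation:
After op 1 (insert('Y')): buf='YTWQHDH' cursor=1
After op 2 (backspace): buf='TWQHDH' cursor=0
After op 3 (right): buf='TWQHDH' cursor=1
After op 4 (home): buf='TWQHDH' cursor=0
After op 5 (delete): buf='WQHDH' cursor=0
After op 6 (right): buf='WQHDH' cursor=1
After op 7 (undo): buf='TWQHDH' cursor=0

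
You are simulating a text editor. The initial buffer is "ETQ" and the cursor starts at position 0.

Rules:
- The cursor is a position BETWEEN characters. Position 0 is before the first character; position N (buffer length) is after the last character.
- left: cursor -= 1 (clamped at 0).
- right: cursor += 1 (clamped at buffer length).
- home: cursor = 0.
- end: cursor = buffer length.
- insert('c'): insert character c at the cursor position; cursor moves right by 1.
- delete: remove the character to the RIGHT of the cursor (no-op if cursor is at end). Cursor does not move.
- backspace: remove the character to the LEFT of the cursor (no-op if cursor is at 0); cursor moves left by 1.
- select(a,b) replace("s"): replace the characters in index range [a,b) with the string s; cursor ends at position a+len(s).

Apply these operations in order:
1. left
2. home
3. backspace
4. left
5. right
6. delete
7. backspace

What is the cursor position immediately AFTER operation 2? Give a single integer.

After op 1 (left): buf='ETQ' cursor=0
After op 2 (home): buf='ETQ' cursor=0

Answer: 0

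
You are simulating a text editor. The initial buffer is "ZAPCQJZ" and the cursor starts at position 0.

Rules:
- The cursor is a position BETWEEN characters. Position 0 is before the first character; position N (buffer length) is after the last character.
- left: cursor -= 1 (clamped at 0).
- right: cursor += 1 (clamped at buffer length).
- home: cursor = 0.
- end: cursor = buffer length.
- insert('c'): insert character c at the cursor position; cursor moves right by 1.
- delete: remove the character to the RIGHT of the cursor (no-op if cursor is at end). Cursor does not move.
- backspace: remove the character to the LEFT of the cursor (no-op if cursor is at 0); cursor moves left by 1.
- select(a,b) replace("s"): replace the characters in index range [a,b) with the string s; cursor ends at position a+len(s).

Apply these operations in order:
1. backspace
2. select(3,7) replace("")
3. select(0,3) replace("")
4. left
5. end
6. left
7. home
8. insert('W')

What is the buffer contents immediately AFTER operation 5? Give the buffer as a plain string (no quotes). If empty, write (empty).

After op 1 (backspace): buf='ZAPCQJZ' cursor=0
After op 2 (select(3,7) replace("")): buf='ZAP' cursor=3
After op 3 (select(0,3) replace("")): buf='(empty)' cursor=0
After op 4 (left): buf='(empty)' cursor=0
After op 5 (end): buf='(empty)' cursor=0

Answer: (empty)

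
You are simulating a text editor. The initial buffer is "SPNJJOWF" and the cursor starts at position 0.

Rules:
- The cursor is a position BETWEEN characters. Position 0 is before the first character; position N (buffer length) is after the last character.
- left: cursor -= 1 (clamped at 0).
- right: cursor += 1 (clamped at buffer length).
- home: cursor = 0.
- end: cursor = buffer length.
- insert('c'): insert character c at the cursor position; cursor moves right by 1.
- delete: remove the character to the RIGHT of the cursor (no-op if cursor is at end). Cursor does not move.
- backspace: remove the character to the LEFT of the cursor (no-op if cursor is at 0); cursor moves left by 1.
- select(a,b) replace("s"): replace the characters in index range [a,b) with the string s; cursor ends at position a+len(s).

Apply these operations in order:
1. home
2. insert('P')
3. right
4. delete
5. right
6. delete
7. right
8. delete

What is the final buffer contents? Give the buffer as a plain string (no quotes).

After op 1 (home): buf='SPNJJOWF' cursor=0
After op 2 (insert('P')): buf='PSPNJJOWF' cursor=1
After op 3 (right): buf='PSPNJJOWF' cursor=2
After op 4 (delete): buf='PSNJJOWF' cursor=2
After op 5 (right): buf='PSNJJOWF' cursor=3
After op 6 (delete): buf='PSNJOWF' cursor=3
After op 7 (right): buf='PSNJOWF' cursor=4
After op 8 (delete): buf='PSNJWF' cursor=4

Answer: PSNJWF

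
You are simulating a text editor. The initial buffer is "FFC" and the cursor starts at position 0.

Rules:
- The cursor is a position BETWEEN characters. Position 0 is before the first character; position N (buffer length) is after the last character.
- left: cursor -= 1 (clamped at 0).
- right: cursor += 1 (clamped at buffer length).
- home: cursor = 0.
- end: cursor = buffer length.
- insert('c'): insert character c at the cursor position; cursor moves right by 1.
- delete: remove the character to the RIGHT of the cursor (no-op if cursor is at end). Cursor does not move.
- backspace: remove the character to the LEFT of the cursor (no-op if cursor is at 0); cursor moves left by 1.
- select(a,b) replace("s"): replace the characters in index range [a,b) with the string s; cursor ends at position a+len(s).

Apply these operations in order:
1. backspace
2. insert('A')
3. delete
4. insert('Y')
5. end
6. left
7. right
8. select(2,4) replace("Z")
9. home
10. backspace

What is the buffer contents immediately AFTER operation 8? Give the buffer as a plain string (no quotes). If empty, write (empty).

After op 1 (backspace): buf='FFC' cursor=0
After op 2 (insert('A')): buf='AFFC' cursor=1
After op 3 (delete): buf='AFC' cursor=1
After op 4 (insert('Y')): buf='AYFC' cursor=2
After op 5 (end): buf='AYFC' cursor=4
After op 6 (left): buf='AYFC' cursor=3
After op 7 (right): buf='AYFC' cursor=4
After op 8 (select(2,4) replace("Z")): buf='AYZ' cursor=3

Answer: AYZ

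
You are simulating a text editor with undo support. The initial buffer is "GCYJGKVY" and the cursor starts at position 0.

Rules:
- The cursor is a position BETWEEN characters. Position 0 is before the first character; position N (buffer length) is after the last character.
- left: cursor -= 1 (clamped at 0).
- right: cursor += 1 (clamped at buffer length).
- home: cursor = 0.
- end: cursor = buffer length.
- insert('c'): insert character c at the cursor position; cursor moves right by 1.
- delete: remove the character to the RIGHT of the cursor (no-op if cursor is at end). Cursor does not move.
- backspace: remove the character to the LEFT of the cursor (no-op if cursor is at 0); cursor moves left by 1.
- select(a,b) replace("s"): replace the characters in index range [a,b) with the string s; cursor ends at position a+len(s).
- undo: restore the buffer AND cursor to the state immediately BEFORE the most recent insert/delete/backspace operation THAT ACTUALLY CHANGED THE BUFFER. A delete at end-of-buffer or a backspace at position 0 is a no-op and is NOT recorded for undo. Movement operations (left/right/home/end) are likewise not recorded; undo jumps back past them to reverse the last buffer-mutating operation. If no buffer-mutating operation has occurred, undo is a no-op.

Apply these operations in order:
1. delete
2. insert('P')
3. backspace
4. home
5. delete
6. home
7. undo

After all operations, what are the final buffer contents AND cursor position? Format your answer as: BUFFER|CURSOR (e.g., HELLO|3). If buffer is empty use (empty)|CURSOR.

After op 1 (delete): buf='CYJGKVY' cursor=0
After op 2 (insert('P')): buf='PCYJGKVY' cursor=1
After op 3 (backspace): buf='CYJGKVY' cursor=0
After op 4 (home): buf='CYJGKVY' cursor=0
After op 5 (delete): buf='YJGKVY' cursor=0
After op 6 (home): buf='YJGKVY' cursor=0
After op 7 (undo): buf='CYJGKVY' cursor=0

Answer: CYJGKVY|0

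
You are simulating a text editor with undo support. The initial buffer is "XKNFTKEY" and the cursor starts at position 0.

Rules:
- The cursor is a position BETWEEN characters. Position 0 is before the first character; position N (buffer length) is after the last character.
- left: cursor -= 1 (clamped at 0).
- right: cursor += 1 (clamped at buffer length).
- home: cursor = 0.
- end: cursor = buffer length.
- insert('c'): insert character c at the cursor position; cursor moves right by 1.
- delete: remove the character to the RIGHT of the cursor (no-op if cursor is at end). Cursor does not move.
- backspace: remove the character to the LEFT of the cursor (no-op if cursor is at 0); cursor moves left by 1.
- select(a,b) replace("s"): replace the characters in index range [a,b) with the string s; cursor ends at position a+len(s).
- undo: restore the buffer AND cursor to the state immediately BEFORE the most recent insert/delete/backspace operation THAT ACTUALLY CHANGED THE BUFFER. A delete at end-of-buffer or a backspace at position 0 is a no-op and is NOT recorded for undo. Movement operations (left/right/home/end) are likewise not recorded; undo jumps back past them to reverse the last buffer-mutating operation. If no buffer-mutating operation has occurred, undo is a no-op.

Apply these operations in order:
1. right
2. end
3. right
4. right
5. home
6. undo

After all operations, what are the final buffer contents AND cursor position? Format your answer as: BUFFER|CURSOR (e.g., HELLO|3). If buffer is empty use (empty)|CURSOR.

Answer: XKNFTKEY|0

Derivation:
After op 1 (right): buf='XKNFTKEY' cursor=1
After op 2 (end): buf='XKNFTKEY' cursor=8
After op 3 (right): buf='XKNFTKEY' cursor=8
After op 4 (right): buf='XKNFTKEY' cursor=8
After op 5 (home): buf='XKNFTKEY' cursor=0
After op 6 (undo): buf='XKNFTKEY' cursor=0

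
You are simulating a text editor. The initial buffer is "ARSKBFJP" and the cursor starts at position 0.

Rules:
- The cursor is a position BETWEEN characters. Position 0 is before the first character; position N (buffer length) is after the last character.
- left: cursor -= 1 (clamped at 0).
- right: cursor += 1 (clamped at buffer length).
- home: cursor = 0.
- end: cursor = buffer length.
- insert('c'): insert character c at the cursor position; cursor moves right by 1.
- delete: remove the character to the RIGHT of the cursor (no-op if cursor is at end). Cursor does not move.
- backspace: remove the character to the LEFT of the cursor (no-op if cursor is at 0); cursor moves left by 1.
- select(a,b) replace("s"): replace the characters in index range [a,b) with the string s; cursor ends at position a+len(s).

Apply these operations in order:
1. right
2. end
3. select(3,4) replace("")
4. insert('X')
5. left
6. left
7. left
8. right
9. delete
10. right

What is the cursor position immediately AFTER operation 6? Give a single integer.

After op 1 (right): buf='ARSKBFJP' cursor=1
After op 2 (end): buf='ARSKBFJP' cursor=8
After op 3 (select(3,4) replace("")): buf='ARSBFJP' cursor=3
After op 4 (insert('X')): buf='ARSXBFJP' cursor=4
After op 5 (left): buf='ARSXBFJP' cursor=3
After op 6 (left): buf='ARSXBFJP' cursor=2

Answer: 2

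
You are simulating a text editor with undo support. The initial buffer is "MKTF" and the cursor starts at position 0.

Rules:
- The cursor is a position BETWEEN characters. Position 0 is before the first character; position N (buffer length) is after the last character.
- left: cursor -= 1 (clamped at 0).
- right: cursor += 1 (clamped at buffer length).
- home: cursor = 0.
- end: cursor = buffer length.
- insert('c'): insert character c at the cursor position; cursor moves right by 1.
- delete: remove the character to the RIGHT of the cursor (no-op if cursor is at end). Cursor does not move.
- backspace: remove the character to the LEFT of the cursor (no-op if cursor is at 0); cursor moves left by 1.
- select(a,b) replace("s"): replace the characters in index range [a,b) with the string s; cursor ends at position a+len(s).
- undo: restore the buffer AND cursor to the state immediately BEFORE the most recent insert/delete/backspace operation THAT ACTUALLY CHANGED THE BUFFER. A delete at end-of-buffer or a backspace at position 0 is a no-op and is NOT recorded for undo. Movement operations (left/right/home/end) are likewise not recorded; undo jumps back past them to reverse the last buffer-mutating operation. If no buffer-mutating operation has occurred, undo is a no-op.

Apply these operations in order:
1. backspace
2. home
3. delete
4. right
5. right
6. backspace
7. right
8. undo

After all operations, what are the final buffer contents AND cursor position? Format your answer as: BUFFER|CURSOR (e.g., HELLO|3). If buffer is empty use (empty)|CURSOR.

Answer: KTF|2

Derivation:
After op 1 (backspace): buf='MKTF' cursor=0
After op 2 (home): buf='MKTF' cursor=0
After op 3 (delete): buf='KTF' cursor=0
After op 4 (right): buf='KTF' cursor=1
After op 5 (right): buf='KTF' cursor=2
After op 6 (backspace): buf='KF' cursor=1
After op 7 (right): buf='KF' cursor=2
After op 8 (undo): buf='KTF' cursor=2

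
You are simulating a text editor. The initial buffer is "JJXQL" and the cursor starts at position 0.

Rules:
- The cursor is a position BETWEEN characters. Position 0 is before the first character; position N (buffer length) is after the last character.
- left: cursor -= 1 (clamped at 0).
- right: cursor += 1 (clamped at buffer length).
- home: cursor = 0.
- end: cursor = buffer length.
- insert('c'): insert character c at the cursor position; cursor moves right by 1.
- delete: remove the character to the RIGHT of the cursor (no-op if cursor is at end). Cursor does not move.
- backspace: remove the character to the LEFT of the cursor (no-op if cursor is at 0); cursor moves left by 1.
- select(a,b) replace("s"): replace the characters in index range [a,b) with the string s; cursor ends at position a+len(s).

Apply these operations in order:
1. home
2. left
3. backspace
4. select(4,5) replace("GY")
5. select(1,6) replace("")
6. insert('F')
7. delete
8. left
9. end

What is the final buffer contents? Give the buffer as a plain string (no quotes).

Answer: JF

Derivation:
After op 1 (home): buf='JJXQL' cursor=0
After op 2 (left): buf='JJXQL' cursor=0
After op 3 (backspace): buf='JJXQL' cursor=0
After op 4 (select(4,5) replace("GY")): buf='JJXQGY' cursor=6
After op 5 (select(1,6) replace("")): buf='J' cursor=1
After op 6 (insert('F')): buf='JF' cursor=2
After op 7 (delete): buf='JF' cursor=2
After op 8 (left): buf='JF' cursor=1
After op 9 (end): buf='JF' cursor=2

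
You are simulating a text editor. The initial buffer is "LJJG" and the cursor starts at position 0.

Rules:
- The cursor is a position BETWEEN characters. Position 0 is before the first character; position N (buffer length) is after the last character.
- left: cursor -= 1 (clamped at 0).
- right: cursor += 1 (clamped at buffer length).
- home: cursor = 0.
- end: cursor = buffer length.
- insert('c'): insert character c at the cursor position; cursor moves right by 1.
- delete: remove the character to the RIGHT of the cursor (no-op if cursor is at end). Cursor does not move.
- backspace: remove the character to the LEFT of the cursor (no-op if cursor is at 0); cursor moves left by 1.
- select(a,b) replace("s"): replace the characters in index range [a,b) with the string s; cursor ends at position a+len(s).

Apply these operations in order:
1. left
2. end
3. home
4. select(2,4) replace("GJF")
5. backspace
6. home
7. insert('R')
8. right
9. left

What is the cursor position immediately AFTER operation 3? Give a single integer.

Answer: 0

Derivation:
After op 1 (left): buf='LJJG' cursor=0
After op 2 (end): buf='LJJG' cursor=4
After op 3 (home): buf='LJJG' cursor=0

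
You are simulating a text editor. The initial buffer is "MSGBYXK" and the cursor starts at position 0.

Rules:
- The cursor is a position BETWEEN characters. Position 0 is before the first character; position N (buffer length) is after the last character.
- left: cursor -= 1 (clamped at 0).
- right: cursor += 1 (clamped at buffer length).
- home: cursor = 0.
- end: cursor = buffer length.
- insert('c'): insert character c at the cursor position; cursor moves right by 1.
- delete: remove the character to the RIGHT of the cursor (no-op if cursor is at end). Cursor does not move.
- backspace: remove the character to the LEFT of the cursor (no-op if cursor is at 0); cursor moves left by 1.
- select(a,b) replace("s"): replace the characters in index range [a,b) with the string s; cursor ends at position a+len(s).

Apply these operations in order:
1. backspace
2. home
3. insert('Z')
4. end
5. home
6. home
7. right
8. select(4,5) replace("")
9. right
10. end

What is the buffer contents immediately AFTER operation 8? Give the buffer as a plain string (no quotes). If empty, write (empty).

Answer: ZMSGYXK

Derivation:
After op 1 (backspace): buf='MSGBYXK' cursor=0
After op 2 (home): buf='MSGBYXK' cursor=0
After op 3 (insert('Z')): buf='ZMSGBYXK' cursor=1
After op 4 (end): buf='ZMSGBYXK' cursor=8
After op 5 (home): buf='ZMSGBYXK' cursor=0
After op 6 (home): buf='ZMSGBYXK' cursor=0
After op 7 (right): buf='ZMSGBYXK' cursor=1
After op 8 (select(4,5) replace("")): buf='ZMSGYXK' cursor=4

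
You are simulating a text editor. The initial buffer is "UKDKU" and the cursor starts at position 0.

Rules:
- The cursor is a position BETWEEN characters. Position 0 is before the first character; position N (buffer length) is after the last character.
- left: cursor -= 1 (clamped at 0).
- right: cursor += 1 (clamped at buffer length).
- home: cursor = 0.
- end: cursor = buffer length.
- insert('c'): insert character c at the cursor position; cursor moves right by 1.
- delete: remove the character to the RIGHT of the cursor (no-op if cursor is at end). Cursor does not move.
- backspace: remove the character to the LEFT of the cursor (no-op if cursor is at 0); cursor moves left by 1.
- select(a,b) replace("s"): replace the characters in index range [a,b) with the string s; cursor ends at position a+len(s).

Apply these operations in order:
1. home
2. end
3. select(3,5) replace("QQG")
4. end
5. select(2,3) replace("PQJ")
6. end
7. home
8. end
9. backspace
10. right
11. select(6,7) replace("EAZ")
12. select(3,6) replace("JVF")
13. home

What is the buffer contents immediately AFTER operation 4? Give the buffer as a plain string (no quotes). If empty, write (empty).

After op 1 (home): buf='UKDKU' cursor=0
After op 2 (end): buf='UKDKU' cursor=5
After op 3 (select(3,5) replace("QQG")): buf='UKDQQG' cursor=6
After op 4 (end): buf='UKDQQG' cursor=6

Answer: UKDQQG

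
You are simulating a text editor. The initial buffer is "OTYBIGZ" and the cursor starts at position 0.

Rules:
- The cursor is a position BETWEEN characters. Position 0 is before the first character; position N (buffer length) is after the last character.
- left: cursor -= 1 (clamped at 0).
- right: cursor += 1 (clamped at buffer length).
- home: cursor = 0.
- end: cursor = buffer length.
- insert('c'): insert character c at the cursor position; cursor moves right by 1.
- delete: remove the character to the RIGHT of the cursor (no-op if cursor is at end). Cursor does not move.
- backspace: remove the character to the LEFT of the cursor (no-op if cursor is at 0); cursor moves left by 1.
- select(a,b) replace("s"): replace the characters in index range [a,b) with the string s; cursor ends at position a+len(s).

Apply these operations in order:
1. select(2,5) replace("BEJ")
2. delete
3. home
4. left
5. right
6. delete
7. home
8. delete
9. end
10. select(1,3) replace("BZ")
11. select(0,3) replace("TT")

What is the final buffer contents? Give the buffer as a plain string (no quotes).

Answer: TTZ

Derivation:
After op 1 (select(2,5) replace("BEJ")): buf='OTBEJGZ' cursor=5
After op 2 (delete): buf='OTBEJZ' cursor=5
After op 3 (home): buf='OTBEJZ' cursor=0
After op 4 (left): buf='OTBEJZ' cursor=0
After op 5 (right): buf='OTBEJZ' cursor=1
After op 6 (delete): buf='OBEJZ' cursor=1
After op 7 (home): buf='OBEJZ' cursor=0
After op 8 (delete): buf='BEJZ' cursor=0
After op 9 (end): buf='BEJZ' cursor=4
After op 10 (select(1,3) replace("BZ")): buf='BBZZ' cursor=3
After op 11 (select(0,3) replace("TT")): buf='TTZ' cursor=2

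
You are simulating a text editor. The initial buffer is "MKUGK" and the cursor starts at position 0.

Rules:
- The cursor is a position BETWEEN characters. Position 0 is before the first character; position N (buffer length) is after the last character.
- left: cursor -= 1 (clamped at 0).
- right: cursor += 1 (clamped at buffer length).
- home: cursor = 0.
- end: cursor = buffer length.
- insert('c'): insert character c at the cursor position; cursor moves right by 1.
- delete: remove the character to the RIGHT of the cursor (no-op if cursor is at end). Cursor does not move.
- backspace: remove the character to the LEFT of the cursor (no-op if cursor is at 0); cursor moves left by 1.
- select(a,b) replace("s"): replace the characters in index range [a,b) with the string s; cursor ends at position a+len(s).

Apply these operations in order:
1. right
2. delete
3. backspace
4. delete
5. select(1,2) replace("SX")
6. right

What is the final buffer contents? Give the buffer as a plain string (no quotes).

Answer: GSX

Derivation:
After op 1 (right): buf='MKUGK' cursor=1
After op 2 (delete): buf='MUGK' cursor=1
After op 3 (backspace): buf='UGK' cursor=0
After op 4 (delete): buf='GK' cursor=0
After op 5 (select(1,2) replace("SX")): buf='GSX' cursor=3
After op 6 (right): buf='GSX' cursor=3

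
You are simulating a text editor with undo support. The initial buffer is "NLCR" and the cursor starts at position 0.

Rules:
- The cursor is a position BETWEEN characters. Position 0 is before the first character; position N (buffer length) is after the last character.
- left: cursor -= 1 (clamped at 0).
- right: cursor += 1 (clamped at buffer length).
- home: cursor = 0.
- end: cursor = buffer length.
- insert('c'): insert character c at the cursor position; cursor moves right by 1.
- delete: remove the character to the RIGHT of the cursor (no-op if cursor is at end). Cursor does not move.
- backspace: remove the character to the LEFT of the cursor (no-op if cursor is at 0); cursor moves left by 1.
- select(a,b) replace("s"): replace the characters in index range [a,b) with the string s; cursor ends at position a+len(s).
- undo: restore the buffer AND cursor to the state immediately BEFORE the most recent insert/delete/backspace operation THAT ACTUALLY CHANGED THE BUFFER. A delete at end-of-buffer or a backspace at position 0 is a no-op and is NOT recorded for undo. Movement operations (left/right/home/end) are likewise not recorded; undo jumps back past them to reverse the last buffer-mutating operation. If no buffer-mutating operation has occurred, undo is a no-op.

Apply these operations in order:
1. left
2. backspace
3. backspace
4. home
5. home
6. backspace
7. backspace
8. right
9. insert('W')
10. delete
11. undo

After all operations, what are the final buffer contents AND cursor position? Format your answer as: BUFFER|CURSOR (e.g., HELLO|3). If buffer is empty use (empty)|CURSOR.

After op 1 (left): buf='NLCR' cursor=0
After op 2 (backspace): buf='NLCR' cursor=0
After op 3 (backspace): buf='NLCR' cursor=0
After op 4 (home): buf='NLCR' cursor=0
After op 5 (home): buf='NLCR' cursor=0
After op 6 (backspace): buf='NLCR' cursor=0
After op 7 (backspace): buf='NLCR' cursor=0
After op 8 (right): buf='NLCR' cursor=1
After op 9 (insert('W')): buf='NWLCR' cursor=2
After op 10 (delete): buf='NWCR' cursor=2
After op 11 (undo): buf='NWLCR' cursor=2

Answer: NWLCR|2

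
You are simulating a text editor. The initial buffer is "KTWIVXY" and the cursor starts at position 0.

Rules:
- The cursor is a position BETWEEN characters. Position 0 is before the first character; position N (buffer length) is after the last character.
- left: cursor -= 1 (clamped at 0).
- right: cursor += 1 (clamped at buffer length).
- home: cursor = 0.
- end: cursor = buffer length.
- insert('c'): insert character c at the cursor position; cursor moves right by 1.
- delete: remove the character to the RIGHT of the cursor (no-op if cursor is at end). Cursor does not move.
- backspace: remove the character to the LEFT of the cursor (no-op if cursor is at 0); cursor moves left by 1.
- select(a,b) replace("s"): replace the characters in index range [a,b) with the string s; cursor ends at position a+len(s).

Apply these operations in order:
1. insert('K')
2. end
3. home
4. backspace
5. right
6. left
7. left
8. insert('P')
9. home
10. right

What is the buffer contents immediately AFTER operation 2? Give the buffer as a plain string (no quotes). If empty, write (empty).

Answer: KKTWIVXY

Derivation:
After op 1 (insert('K')): buf='KKTWIVXY' cursor=1
After op 2 (end): buf='KKTWIVXY' cursor=8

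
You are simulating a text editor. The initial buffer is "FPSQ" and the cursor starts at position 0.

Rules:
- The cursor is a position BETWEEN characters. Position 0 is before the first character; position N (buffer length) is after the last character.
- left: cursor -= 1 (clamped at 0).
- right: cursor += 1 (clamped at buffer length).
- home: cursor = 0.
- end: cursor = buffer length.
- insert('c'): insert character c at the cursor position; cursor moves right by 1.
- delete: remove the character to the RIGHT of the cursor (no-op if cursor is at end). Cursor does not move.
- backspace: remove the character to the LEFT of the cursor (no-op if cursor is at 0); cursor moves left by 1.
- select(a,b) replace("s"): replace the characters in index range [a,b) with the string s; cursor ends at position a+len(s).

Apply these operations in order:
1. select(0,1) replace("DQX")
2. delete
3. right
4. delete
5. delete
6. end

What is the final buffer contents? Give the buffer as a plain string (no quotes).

Answer: DQXS

Derivation:
After op 1 (select(0,1) replace("DQX")): buf='DQXPSQ' cursor=3
After op 2 (delete): buf='DQXSQ' cursor=3
After op 3 (right): buf='DQXSQ' cursor=4
After op 4 (delete): buf='DQXS' cursor=4
After op 5 (delete): buf='DQXS' cursor=4
After op 6 (end): buf='DQXS' cursor=4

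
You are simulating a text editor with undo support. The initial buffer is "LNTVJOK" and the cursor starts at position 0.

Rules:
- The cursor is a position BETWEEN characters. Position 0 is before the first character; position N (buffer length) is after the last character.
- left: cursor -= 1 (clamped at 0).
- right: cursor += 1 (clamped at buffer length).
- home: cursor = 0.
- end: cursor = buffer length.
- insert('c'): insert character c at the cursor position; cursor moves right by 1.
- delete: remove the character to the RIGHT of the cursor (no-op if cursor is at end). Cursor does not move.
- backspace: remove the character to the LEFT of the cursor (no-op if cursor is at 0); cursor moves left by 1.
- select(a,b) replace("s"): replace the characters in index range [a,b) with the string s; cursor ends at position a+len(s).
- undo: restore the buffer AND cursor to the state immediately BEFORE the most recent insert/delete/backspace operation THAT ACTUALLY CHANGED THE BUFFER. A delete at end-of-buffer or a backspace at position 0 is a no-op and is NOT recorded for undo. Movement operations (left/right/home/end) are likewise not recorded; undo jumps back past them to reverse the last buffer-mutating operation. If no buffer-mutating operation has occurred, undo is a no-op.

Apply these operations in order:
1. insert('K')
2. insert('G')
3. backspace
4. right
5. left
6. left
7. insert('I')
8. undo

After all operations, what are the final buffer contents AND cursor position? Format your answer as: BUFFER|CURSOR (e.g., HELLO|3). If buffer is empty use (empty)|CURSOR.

Answer: KLNTVJOK|0

Derivation:
After op 1 (insert('K')): buf='KLNTVJOK' cursor=1
After op 2 (insert('G')): buf='KGLNTVJOK' cursor=2
After op 3 (backspace): buf='KLNTVJOK' cursor=1
After op 4 (right): buf='KLNTVJOK' cursor=2
After op 5 (left): buf='KLNTVJOK' cursor=1
After op 6 (left): buf='KLNTVJOK' cursor=0
After op 7 (insert('I')): buf='IKLNTVJOK' cursor=1
After op 8 (undo): buf='KLNTVJOK' cursor=0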